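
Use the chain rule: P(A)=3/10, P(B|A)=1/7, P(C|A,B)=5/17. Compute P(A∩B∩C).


P(A∩B∩C) = P(A) * P(B|A) * P(C|A∩B)
= 3/10 * 1/7 * 5/17
= 3/70 * 5/17 = 3/238

3/238


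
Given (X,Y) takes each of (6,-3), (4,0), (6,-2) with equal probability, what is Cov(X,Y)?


E[X]=16/3, E[Y]=-5/3, E[XY]=-10
Cov(X,Y) = E[XY] - E[X]E[Y] = -10 - 16/3*-5/3 = -10/9

-10/9


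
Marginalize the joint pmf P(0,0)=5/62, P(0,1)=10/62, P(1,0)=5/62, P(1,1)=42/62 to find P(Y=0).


P(Y=0) = P(0,0)+P(1,0) = 5/62 + 5/62 = 10/62 = 5/31

5/31


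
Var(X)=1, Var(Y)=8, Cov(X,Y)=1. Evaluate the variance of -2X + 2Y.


Var(-2X + 2Y) = (-2)^2*Var(X) + 2^2*Var(Y) + 2*(-2)*2*Cov(X,Y)
= 4*1 + 4*8 - 8*1
= 4 + 32 - 8 = 28

28


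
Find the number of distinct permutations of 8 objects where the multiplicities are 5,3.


8! = 40320
Denominator: 5!=120 * 3!=6
Coefficient = 40320 / 720 = 56

56


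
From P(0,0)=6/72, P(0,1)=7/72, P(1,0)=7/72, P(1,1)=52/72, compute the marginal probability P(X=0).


P(X=0) = P(0,0)+P(0,1) = 6/72 + 7/72 = 13/72

13/72


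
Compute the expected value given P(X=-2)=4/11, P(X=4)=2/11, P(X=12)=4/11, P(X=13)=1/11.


E[X] = sum(x * P(x))
= -2*4/11 + 4*2/11 + 12*4/11 + 13*1/11
= 61/11

61/11


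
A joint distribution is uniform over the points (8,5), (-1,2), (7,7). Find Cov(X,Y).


E[X]=14/3, E[Y]=14/3, E[XY]=29
Cov(X,Y) = E[XY] - E[X]E[Y] = 29 - 14/3*14/3 = 65/9

65/9


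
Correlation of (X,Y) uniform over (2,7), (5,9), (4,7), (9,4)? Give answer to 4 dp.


Cov(X,Y) = -3.0000, Var(X) = 6.5000, Var(Y) = 3.1875
rho = Cov/(sqrt(VarX)*sqrt(VarY)) = -0.6591

-0.6591


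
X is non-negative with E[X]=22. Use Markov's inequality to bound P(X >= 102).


Markov: P(X >= a) <= E[X]/a
P(X >= 102) <= 22/102 = 11/51

11/51


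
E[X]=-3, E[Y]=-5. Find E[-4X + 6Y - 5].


E[-4X + 6Y - 5] = -4*E[X] + 6*E[Y] - 5
= (-4)*(-3) + (6)*(-5) + (-5)
= 12 - 30 - 5 = -23

-23


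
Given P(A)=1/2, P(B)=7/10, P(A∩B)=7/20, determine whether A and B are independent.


P(A)*P(B) = 1/2*7/10 = 7/20
P(A∩B) = 7/20, which equals P(A)P(B), so independent

Yes, A and B are independent


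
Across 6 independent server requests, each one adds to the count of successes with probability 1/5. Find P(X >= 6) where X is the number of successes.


P(X>=6) = P(X=6)
= 1/15625
= 1/15625

1/15625


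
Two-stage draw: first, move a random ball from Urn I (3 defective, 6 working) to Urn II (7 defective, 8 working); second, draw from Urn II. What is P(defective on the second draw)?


P(transfer defective) = 3/9 = 1/3; P(transfer working) = 2/3
If defective transferred: Urn II has 8 defective of 16, so P(defective|defective moved) = 1/2
If working transferred: Urn II has 7 defective of 16, so P(defective|working moved) = 7/16
By total probability: P(defective) = 1/3*1/2 + 2/3*7/16 = 11/24

11/24


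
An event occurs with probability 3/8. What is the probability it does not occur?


P(A') = 1 - P(A) = 1 - 3/8 = 5/8

5/8


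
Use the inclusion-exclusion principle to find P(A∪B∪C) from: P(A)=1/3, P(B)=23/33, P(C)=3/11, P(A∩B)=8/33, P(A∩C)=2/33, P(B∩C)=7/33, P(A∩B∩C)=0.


P(A∪B∪C) = P(A)+P(B)+P(C) - P(AB)-P(AC)-P(BC) + P(ABC)
= 1/3+23/33+3/11 - 8/33-2/33-7/33 + 0
= 26/33

26/33


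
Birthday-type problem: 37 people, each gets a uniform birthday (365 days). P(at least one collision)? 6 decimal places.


P(all different) = prod((365-i)/365 for i=0..36) = 0.151266
P(at least one match) = 1 - 0.151266 = 0.848734

0.848734


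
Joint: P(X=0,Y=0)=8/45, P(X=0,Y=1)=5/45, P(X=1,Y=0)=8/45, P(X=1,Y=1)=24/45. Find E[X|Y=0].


P(Y=0) = 16/45
E[X|Y=0] = (0*8 + 1*8)/16 = 8/16 = 1/2

1/2


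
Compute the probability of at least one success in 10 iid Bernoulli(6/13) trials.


P(at least one) = 1 - P(none)
P(none) = (1 - 6/13)^10 = (7/13)^10 = 282475249/137858491849
P(at least one) = 1 - 282475249/137858491849 = 137576016600/137858491849

137576016600/137858491849


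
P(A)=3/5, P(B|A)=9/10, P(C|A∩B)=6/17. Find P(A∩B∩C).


P(A∩B∩C) = P(A) * P(B|A) * P(C|A∩B)
= 3/5 * 9/10 * 6/17
= 27/50 * 6/17 = 81/425

81/425


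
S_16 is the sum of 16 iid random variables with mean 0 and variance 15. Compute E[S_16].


E[S_n] = n*E[X_1] = 16*0 = 0

0


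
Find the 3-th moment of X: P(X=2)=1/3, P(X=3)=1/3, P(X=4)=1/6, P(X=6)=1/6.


E[X^3] = sum(x^3 * P(x))
= 8*1/3 + 27*1/3 + 64*1/6 + 216*1/6
= 175/3

175/3


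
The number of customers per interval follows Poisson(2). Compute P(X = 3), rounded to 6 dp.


P(X=3) = e^(-2) * 2^3 / 3!
≈ 0.1353352832 * 8 / 6
≈ 0.180447

0.180447


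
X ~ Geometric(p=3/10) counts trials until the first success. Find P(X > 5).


P(X > 5) = P(first 5 trials all fail) = (1-p)^5 = (7/10)^5 = 16807/100000

16807/100000


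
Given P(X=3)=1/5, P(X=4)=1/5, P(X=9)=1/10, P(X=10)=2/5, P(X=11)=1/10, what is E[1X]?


E[1X] = sum(g(x)*P(x))
= 3*1/5 + 4*1/5 + 9*1/10 + 10*2/5 + 11*1/10
= 37/5

37/5


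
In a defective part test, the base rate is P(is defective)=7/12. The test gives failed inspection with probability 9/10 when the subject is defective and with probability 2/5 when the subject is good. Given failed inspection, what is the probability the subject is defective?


P(A) = P(A|B)P(B) + P(A|B')P(B') = 9/10*7/12 + 2/5*5/12 = 83/120
P(B|A) = P(A|B)P(B)/P(A) = (21/40)/(83/120) = 63/83

63/83


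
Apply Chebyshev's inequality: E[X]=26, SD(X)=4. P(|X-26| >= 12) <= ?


k = 12/4 = 3
Chebyshev: P(|X-mu| >= k*sigma) <= 1/k^2 = 1/3^2 = 1/9

1/9


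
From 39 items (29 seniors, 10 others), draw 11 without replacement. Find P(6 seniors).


P(X=6) = C(29,6)*C(10,5) / C(39,11)
= 475020*252 / 1676056044
= 119705040/1676056044 = 26460/370481

26460/370481


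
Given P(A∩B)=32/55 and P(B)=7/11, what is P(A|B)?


P(A|B) = P(A∩B)/P(B) = (64/110)/(70/110) = 64/70 = 32/35

32/35


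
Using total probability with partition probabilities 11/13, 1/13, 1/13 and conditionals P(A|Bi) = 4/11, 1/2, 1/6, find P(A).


P(A) = P(A|B1)P(B1) + P(A|B2)P(B2) + P(A|B3)P(B3)
= 4/11*11/13 + 1/2*1/13 + 1/6*1/13
= 4/13 + 1/26 + 1/78 = 14/39

14/39


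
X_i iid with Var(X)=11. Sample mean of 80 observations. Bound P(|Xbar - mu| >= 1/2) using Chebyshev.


Var(Xbar) = Var(X)/n = 11/80
Chebyshev: P(|Xbar-mu| >= 1/2) <= Var(Xbar)/(1/2)^2 = (11/80)/(1/4) = 11/20

11/20


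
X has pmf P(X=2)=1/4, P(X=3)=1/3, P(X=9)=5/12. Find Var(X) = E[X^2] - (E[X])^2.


E[X] = 21/4, E[X^2] = 151/4
Var(X) = E[X^2] - (E[X])^2 = 151/4 - (21/4)^2 = 163/16

163/16


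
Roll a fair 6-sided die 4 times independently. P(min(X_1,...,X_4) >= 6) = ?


P(min >= 6) = P(all X_i >= 6) = (P(X_1 >= 6))^4
= (1/6)^4 = 1/1296

1/1296


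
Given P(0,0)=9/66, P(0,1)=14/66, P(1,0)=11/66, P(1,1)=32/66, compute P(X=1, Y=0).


Read from table: P(X=1, Y=0) = 11/66 = 1/6

1/6


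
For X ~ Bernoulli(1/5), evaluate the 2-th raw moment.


For Bernoulli: X in {0,1}
E[X^2] = 0^2*(1-1/5) + 1^2*1/5 = 1/5

1/5


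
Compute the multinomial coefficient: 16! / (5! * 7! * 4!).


16! = 20922789888000
Denominator: 5!=120 * 7!=5040 * 4!=24
Coefficient = 20922789888000 / 14515200 = 1441440

1441440


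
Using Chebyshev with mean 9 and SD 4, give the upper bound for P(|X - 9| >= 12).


k = 12/4 = 3
Chebyshev: P(|X-mu| >= k*sigma) <= 1/k^2 = 1/3^2 = 1/9

1/9


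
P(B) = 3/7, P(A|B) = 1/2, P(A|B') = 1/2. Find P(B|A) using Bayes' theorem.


P(A) = P(A|B)P(B) + P(A|B')P(B') = 1/2*3/7 + 1/2*4/7 = 1/2
P(B|A) = P(A|B)P(B)/P(A) = (3/14)/(1/2) = 3/7

3/7


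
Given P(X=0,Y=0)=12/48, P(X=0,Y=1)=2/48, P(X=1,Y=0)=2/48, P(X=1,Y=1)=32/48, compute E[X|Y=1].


P(Y=1) = 34/48
E[X|Y=1] = (0*2 + 1*32)/34 = 32/34 = 16/17

16/17


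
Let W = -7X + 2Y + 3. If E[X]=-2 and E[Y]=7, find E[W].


E[-7X + 2Y + 3] = -7*E[X] + 2*E[Y] + 3
= (-7)*(-2) + (2)*(7) + (3)
= 14 + 14 + 3 = 31

31


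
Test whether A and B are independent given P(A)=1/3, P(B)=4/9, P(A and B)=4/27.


P(A)*P(B) = 1/3*4/9 = 4/27
P(A∩B) = 4/27, which equals P(A)P(B), so independent

Yes, A and B are independent


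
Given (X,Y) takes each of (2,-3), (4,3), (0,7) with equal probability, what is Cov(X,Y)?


E[X]=2, E[Y]=7/3, E[XY]=2
Cov(X,Y) = E[XY] - E[X]E[Y] = 2 - 2*7/3 = -8/3

-8/3


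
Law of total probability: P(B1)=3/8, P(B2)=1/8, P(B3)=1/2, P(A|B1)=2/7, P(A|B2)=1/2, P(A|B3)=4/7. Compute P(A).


P(A) = P(A|B1)P(B1) + P(A|B2)P(B2) + P(A|B3)P(B3)
= 2/7*3/8 + 1/2*1/8 + 4/7*1/2
= 3/28 + 1/16 + 2/7 = 51/112

51/112


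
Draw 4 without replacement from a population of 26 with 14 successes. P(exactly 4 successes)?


P(X=4) = C(14,4)*C(12,0) / C(26,4)
= 1001*1 / 14950
= 1001/14950 = 77/1150

77/1150


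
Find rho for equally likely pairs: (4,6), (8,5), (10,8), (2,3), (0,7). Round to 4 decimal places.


Cov(X,Y) = 2.1600, Var(X) = 13.7600, Var(Y) = 2.9600
rho = Cov/(sqrt(VarX)*sqrt(VarY)) = 0.3385

0.3385


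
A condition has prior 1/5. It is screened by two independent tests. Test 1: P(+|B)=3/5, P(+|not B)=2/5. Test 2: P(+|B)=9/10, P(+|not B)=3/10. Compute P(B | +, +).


After test 1: P(+) = 3/5*1/5 + 2/5*4/5 = 11/25
P(B|+) = (3/25)/(11/25) = 3/11
After test 2 (use post1 as new prior): P(+) = 9/10*3/11 + 3/10*8/11 = 51/110
P(B|+,+) = (27/110)/(51/110) = 9/17

9/17


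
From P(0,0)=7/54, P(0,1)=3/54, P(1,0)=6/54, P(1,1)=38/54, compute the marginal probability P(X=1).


P(X=1) = P(1,0)+P(1,1) = 6/54 + 38/54 = 44/54 = 22/27

22/27


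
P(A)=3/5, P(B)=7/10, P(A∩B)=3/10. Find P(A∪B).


P(A∪B) = P(A) + P(B) - P(A∩B)
= 3/5 + 7/10 - 3/10 = 1

1


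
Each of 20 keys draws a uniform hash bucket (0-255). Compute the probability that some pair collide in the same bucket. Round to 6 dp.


P(all different) = prod((256-i)/256 for i=0..19) = 0.466833
P(at least one match) = 1 - 0.466833 = 0.533167

0.533167


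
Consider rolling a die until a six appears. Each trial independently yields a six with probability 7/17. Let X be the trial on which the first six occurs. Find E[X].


For geometric (trials until first success), E[X] = 1/p = 1/(7/17) = 17/7

17/7


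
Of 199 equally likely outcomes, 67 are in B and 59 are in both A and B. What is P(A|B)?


P(A|B) = P(A∩B)/P(B) = (59/199)/(67/199) = 59/67

59/67


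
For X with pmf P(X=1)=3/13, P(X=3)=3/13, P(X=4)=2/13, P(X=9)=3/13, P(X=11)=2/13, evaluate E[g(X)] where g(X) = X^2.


E[X^2] = sum(g(x)*P(x))
= 1*3/13 + 9*3/13 + 16*2/13 + 81*3/13 + 121*2/13
= 547/13

547/13


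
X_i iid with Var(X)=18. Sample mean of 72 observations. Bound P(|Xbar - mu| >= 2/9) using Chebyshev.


Var(Xbar) = Var(X)/n = 18/72
Chebyshev: P(|Xbar-mu| >= 2/9) <= Var(Xbar)/(2/9)^2 = (1/4)/(4/81) = 81/16
Bound exceeds 1, so trivial bound: 1

1


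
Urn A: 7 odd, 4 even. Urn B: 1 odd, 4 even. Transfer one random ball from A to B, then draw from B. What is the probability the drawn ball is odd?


P(transfer odd) = 7/11; P(transfer even) = 4/11
If odd transferred: Urn II has 2 odd of 6, so P(odd|odd moved) = 1/3
If even transferred: Urn II has 1 odd of 6, so P(odd|even moved) = 1/6
By total probability: P(odd) = 7/11*1/3 + 4/11*1/6 = 3/11

3/11


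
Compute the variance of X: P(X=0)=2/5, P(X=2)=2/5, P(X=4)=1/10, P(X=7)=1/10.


E[X] = 19/10, E[X^2] = 81/10
Var(X) = E[X^2] - (E[X])^2 = 81/10 - (19/10)^2 = 449/100

449/100


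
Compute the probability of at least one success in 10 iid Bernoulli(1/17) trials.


P(at least one) = 1 - P(none)
P(none) = (1 - 1/17)^10 = (16/17)^10 = 1099511627776/2015993900449
P(at least one) = 1 - 1099511627776/2015993900449 = 916482272673/2015993900449

916482272673/2015993900449


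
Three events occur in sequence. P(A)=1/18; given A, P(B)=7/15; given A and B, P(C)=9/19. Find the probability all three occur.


P(A∩B∩C) = P(A) * P(B|A) * P(C|A∩B)
= 1/18 * 7/15 * 9/19
= 7/270 * 9/19 = 7/570

7/570


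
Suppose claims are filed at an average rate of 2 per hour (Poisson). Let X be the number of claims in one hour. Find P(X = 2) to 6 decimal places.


P(X=2) = e^(-2) * 2^2 / 2!
≈ 0.1353352832 * 4 / 2
≈ 0.270671

0.270671


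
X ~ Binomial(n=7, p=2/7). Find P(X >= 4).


P(X>=4) = P(X=4) + P(X=5) + P(X=6) + P(X=7)
= 10000/117649 + 2400/117649 + 320/117649 + 128/823543
= 89168/823543

89168/823543


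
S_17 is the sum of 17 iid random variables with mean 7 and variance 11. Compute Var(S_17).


By independence, Var(S_n) = n*Var(X_1) = 17*11 = 187

187


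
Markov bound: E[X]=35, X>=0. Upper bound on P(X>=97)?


Markov: P(X >= a) <= E[X]/a
P(X >= 97) <= 35/97

35/97


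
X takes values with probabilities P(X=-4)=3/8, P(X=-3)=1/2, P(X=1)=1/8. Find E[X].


E[X] = sum(x * P(x))
= -4*3/8 - 3*1/2 + 1*1/8
= -23/8

-23/8


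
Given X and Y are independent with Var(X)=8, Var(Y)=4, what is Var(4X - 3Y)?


Independence => Cov(X,Y)=0
Var(4X - 3Y) = 4^2*Var(X) + (-3)^2*Var(Y)
= 16*8 + 9*4 = 164

164


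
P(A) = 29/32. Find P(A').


P(A') = 1 - P(A) = 1 - 29/32 = 3/32

3/32


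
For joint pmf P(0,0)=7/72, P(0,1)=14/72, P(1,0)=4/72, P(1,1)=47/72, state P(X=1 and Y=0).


Read from table: P(X=1, Y=0) = 4/72 = 1/18

1/18


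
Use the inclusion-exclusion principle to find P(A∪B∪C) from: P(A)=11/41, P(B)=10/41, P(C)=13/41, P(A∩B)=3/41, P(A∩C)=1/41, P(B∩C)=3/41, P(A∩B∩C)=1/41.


P(A∪B∪C) = P(A)+P(B)+P(C) - P(AB)-P(AC)-P(BC) + P(ABC)
= 11/41+10/41+13/41 - 3/41-1/41-3/41 + 1/41
= 28/41

28/41


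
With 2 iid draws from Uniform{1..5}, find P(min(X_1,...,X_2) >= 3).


P(min >= 3) = P(all X_i >= 3) = (P(X_1 >= 3))^2
= (3/5)^2 = 9/25

9/25


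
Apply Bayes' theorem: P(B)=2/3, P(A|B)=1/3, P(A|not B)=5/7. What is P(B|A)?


P(A) = P(A|B)P(B) + P(A|B')P(B') = 1/3*2/3 + 5/7*1/3 = 29/63
P(B|A) = P(A|B)P(B)/P(A) = (2/9)/(29/63) = 14/29

14/29


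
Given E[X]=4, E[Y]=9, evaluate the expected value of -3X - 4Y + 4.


E[-3X - 4Y + 4] = -3*E[X] - 4*E[Y] + 4
= (-3)*(4) + (-4)*(9) + (4)
= -12 - 36 + 4 = -44

-44


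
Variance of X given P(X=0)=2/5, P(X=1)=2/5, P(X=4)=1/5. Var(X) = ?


E[X] = 6/5, E[X^2] = 18/5
Var(X) = E[X^2] - (E[X])^2 = 18/5 - (6/5)^2 = 54/25

54/25


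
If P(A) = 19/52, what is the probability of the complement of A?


P(A') = 1 - P(A) = 1 - 19/52 = 33/52

33/52


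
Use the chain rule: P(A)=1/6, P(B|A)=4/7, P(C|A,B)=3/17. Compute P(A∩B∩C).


P(A∩B∩C) = P(A) * P(B|A) * P(C|A∩B)
= 1/6 * 4/7 * 3/17
= 2/21 * 3/17 = 2/119

2/119


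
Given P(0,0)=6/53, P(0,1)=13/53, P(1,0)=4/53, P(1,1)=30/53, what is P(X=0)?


P(X=0) = P(0,0)+P(0,1) = 6/53 + 13/53 = 19/53

19/53


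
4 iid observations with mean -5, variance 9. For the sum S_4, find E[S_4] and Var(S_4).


E[S_n] = n*mu = 4*-5 = -20
Var(S_n) = n*sigma^2 = 4*9 = 36

E[S_4]=-20, Var(S_4)=36


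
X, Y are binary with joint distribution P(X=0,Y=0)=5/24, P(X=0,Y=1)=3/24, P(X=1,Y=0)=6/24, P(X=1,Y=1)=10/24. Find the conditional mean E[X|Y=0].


P(Y=0) = 11/24
E[X|Y=0] = (0*5 + 1*6)/11 = 6/11

6/11


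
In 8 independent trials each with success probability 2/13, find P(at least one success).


P(at least one) = 1 - P(none)
P(none) = (1 - 2/13)^8 = (11/13)^8 = 214358881/815730721
P(at least one) = 1 - 214358881/815730721 = 601371840/815730721

601371840/815730721


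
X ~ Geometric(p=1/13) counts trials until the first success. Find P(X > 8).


P(X > 8) = P(first 8 trials all fail) = (1-p)^8 = (12/13)^8 = 429981696/815730721

429981696/815730721


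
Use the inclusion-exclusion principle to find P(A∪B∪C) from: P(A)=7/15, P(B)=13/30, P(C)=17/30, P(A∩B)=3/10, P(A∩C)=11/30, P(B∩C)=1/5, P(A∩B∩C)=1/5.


P(A∪B∪C) = P(A)+P(B)+P(C) - P(AB)-P(AC)-P(BC) + P(ABC)
= 7/15+13/30+17/30 - 3/10-11/30-1/5 + 1/5
= 4/5

4/5


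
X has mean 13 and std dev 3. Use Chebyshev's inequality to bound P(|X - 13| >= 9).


k = 9/3 = 3
Chebyshev: P(|X-mu| >= k*sigma) <= 1/k^2 = 1/3^2 = 1/9

1/9


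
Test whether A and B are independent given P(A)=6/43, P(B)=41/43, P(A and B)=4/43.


P(A)*P(B) = 6/43*41/43 = 246/1849
P(A∩B) = 4/43 != 246/1849, so not independent

No, A and B are not independent


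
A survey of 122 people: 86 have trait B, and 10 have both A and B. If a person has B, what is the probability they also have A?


P(A|B) = P(A∩B)/P(B) = (10/122)/(86/122) = 10/86 = 5/43

5/43


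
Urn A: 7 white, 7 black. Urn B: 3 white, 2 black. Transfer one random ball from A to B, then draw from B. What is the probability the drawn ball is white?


P(transfer white) = 7/14 = 1/2; P(transfer black) = 1/2
If white transferred: Urn II has 4 white of 6, so P(white|white moved) = 2/3
If black transferred: Urn II has 3 white of 6, so P(white|black moved) = 1/2
By total probability: P(white) = 1/2*2/3 + 1/2*1/2 = 7/12

7/12


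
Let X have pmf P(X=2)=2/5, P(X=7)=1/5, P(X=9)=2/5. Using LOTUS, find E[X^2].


E[X^2] = sum(g(x)*P(x))
= 4*2/5 + 49*1/5 + 81*2/5
= 219/5

219/5


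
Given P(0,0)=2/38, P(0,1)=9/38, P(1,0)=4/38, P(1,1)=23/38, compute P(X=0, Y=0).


Read from table: P(X=0, Y=0) = 2/38 = 1/19

1/19


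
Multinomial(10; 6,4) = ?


10! = 3628800
Denominator: 6!=720 * 4!=24
Coefficient = 3628800 / 17280 = 210

210


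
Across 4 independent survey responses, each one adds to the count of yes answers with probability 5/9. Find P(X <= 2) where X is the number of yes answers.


P(X<=2) = P(X=0) + P(X=1) + P(X=2)
= 256/6561 + 1280/6561 + 800/2187
= 1312/2187

1312/2187


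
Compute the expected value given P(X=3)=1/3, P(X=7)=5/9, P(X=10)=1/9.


E[X] = sum(x * P(x))
= 3*1/3 + 7*5/9 + 10*1/9
= 6

6


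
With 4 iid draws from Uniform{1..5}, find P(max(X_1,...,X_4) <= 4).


P(max <= 4) = P(all X_i <= 4) = (P(X_1 <= 4))^4
= (4/5)^4 = 256/625

256/625


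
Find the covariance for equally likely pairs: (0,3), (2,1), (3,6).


E[X]=5/3, E[Y]=10/3, E[XY]=20/3
Cov(X,Y) = E[XY] - E[X]E[Y] = 20/3 - 5/3*10/3 = 10/9

10/9


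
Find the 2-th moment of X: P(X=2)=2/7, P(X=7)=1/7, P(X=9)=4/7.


E[X^2] = sum(x^2 * P(x))
= 4*2/7 + 49*1/7 + 81*4/7
= 381/7

381/7


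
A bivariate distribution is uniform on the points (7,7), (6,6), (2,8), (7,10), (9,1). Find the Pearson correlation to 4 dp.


Cov(X,Y) = -3.6800, Var(X) = 5.3600, Var(Y) = 9.0400
rho = Cov/(sqrt(VarX)*sqrt(VarY)) = -0.5287

-0.5287


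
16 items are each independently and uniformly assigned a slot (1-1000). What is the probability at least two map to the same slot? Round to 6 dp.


P(all different) = prod((1000-i)/1000 for i=0..15) = 0.886366
P(at least one match) = 1 - 0.886366 = 0.113634

0.113634


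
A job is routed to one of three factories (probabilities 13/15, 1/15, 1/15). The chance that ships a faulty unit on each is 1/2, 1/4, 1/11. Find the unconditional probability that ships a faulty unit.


P(A) = P(A|B1)P(B1) + P(A|B2)P(B2) + P(A|B3)P(B3)
= 1/2*13/15 + 1/4*1/15 + 1/11*1/15
= 13/30 + 1/60 + 1/165 = 301/660

301/660


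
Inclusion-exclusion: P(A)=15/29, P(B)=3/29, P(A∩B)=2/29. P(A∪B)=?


P(A∪B) = P(A) + P(B) - P(A∩B)
= 15/29 + 3/29 - 2/29 = 16/29

16/29


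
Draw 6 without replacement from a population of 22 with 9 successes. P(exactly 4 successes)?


P(X=4) = C(9,4)*C(13,2) / C(22,6)
= 126*78 / 74613
= 9828/74613 = 468/3553

468/3553


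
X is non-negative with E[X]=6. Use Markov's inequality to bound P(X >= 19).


Markov: P(X >= a) <= E[X]/a
P(X >= 19) <= 6/19

6/19


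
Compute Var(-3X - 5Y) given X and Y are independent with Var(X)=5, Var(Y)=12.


Independence => Cov(X,Y)=0
Var(-3X - 5Y) = (-3)^2*Var(X) + (-5)^2*Var(Y)
= 9*5 + 25*12 = 345

345


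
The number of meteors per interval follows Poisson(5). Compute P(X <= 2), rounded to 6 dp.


P(X<=2) = e^(-5)*5^0/0! + e^(-5)*5^1/1! + e^(-5)*5^2/2!
≈ 0.0067379470 + 0.0336897350 + 0.0842243375
= 0.1246520195
≈ 0.124652

0.124652


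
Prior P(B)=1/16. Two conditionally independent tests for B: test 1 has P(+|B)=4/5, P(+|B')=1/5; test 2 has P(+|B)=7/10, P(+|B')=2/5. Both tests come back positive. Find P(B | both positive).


After test 1: P(+) = 4/5*1/16 + 1/5*15/16 = 19/80
P(B|+) = (1/20)/(19/80) = 4/19
After test 2 (use post1 as new prior): P(+) = 7/10*4/19 + 2/5*15/19 = 44/95
P(B|+,+) = (14/95)/(44/95) = 7/22

7/22


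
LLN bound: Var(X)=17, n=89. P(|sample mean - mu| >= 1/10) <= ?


Var(Xbar) = Var(X)/n = 17/89
Chebyshev: P(|Xbar-mu| >= 1/10) <= Var(Xbar)/(1/10)^2 = (17/89)/(1/100) = 1700/89
Bound exceeds 1, so trivial bound: 1

1


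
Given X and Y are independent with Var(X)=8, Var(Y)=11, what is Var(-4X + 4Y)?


Independence => Cov(X,Y)=0
Var(-4X + 4Y) = (-4)^2*Var(X) + 4^2*Var(Y)
= 16*8 + 16*11 = 304

304


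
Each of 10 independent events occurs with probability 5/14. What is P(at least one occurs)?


P(at least one) = 1 - P(none)
P(none) = (1 - 5/14)^10 = (9/14)^10 = 3486784401/289254654976
P(at least one) = 1 - 3486784401/289254654976 = 285767870575/289254654976

285767870575/289254654976


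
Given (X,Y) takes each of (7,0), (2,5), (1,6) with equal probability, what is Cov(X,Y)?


E[X]=10/3, E[Y]=11/3, E[XY]=16/3
Cov(X,Y) = E[XY] - E[X]E[Y] = 16/3 - 10/3*11/3 = -62/9

-62/9


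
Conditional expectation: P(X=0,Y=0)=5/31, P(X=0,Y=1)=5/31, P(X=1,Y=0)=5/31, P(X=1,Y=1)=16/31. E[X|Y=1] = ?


P(Y=1) = 21/31
E[X|Y=1] = (0*5 + 1*16)/21 = 16/21

16/21


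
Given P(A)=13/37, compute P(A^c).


P(A') = 1 - P(A) = 1 - 13/37 = 24/37

24/37


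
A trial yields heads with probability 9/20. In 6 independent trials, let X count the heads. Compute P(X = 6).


P(X=6) = C(6,6) * p^6 * (1-p)^0
= 1 * 531441/64000000 * 1
= 531441/64000000

531441/64000000


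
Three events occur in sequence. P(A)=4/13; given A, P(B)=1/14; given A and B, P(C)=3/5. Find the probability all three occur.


P(A∩B∩C) = P(A) * P(B|A) * P(C|A∩B)
= 4/13 * 1/14 * 3/5
= 2/91 * 3/5 = 6/455

6/455


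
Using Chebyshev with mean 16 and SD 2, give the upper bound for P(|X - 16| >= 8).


k = 8/2 = 4
Chebyshev: P(|X-mu| >= k*sigma) <= 1/k^2 = 1/4^2 = 1/16

1/16


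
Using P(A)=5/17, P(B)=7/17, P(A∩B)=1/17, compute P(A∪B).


P(A∪B) = P(A) + P(B) - P(A∩B)
= 5/17 + 7/17 - 1/17 = 11/17

11/17


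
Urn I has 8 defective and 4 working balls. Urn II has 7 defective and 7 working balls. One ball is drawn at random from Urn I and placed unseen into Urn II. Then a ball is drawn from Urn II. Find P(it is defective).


P(transfer defective) = 8/12 = 2/3; P(transfer working) = 1/3
If defective transferred: Urn II has 8 defective of 15, so P(defective|defective moved) = 8/15
If working transferred: Urn II has 7 defective of 15, so P(defective|working moved) = 7/15
By total probability: P(defective) = 2/3*8/15 + 1/3*7/15 = 23/45

23/45


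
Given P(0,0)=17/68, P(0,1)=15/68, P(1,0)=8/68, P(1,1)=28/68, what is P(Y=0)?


P(Y=0) = P(0,0)+P(1,0) = 17/68 + 8/68 = 25/68

25/68


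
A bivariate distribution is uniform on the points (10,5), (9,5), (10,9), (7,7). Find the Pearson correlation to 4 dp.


Cov(X,Y) = 0.0000, Var(X) = 1.5000, Var(Y) = 2.7500
rho = Cov/(sqrt(VarX)*sqrt(VarY)) = 0.0000

0.0000


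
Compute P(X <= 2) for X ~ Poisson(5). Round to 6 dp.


P(X<=2) = e^(-5)*5^0/0! + e^(-5)*5^1/1! + e^(-5)*5^2/2!
≈ 0.0067379470 + 0.0336897350 + 0.0842243375
= 0.1246520195
≈ 0.124652

0.124652


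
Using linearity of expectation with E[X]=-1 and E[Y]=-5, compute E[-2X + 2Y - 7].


E[-2X + 2Y - 7] = -2*E[X] + 2*E[Y] - 7
= (-2)*(-1) + (2)*(-5) + (-7)
= 2 - 10 - 7 = -15

-15


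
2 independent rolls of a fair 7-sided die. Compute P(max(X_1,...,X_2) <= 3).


P(max <= 3) = P(all X_i <= 3) = (P(X_1 <= 3))^2
= (3/7)^2 = 9/49

9/49


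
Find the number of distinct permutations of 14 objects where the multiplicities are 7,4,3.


14! = 87178291200
Denominator: 7!=5040 * 4!=24 * 3!=6
Coefficient = 87178291200 / 725760 = 120120

120120


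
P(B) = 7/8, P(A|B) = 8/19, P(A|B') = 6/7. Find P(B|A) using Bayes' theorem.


P(A) = P(A|B)P(B) + P(A|B')P(B') = 8/19*7/8 + 6/7*1/8 = 253/532
P(B|A) = P(A|B)P(B)/P(A) = (7/19)/(253/532) = 196/253

196/253


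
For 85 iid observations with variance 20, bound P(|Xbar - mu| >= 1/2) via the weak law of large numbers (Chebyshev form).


Var(Xbar) = Var(X)/n = 20/85
Chebyshev: P(|Xbar-mu| >= 1/2) <= Var(Xbar)/(1/2)^2 = (4/17)/(1/4) = 16/17

16/17


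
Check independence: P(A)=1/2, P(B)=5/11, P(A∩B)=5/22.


P(A)*P(B) = 1/2*5/11 = 5/22
P(A∩B) = 5/22, which equals P(A)P(B), so independent

Yes, A and B are independent


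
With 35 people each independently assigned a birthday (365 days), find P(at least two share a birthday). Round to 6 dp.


P(all different) = prod((365-i)/365 for i=0..34) = 0.185617
P(at least one match) = 1 - 0.185617 = 0.814383

0.814383


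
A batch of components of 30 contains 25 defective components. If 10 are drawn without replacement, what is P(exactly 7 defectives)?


P(X=7) = C(25,7)*C(5,3) / C(30,10)
= 480700*10 / 30045015
= 4807000/30045015 = 3800/23751

3800/23751


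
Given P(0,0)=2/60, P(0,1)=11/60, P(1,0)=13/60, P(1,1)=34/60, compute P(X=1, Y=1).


Read from table: P(X=1, Y=1) = 34/60 = 17/30

17/30


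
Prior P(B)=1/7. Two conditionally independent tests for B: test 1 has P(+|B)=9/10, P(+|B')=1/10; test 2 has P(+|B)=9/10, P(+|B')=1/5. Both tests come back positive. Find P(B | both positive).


After test 1: P(+) = 9/10*1/7 + 1/10*6/7 = 3/14
P(B|+) = (9/70)/(3/14) = 3/5
After test 2 (use post1 as new prior): P(+) = 9/10*3/5 + 1/5*2/5 = 31/50
P(B|+,+) = (27/50)/(31/50) = 27/31

27/31


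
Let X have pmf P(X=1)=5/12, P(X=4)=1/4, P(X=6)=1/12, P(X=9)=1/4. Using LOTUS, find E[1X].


E[1X] = sum(g(x)*P(x))
= 1*5/12 + 4*1/4 + 6*1/12 + 9*1/4
= 25/6

25/6


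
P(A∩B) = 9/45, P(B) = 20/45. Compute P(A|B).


P(A|B) = P(A∩B)/P(B) = (9/45)/(20/45) = 9/20

9/20


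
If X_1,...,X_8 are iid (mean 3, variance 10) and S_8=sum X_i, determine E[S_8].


E[S_n] = n*E[X_1] = 8*3 = 24

24


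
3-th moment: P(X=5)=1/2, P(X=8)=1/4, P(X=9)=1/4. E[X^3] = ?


E[X^3] = sum(x^3 * P(x))
= 125*1/2 + 512*1/4 + 729*1/4
= 1491/4

1491/4


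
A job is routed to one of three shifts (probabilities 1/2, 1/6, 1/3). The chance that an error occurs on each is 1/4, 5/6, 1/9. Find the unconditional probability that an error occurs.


P(A) = P(A|B1)P(B1) + P(A|B2)P(B2) + P(A|B3)P(B3)
= 1/4*1/2 + 5/6*1/6 + 1/9*1/3
= 1/8 + 5/36 + 1/27 = 65/216

65/216


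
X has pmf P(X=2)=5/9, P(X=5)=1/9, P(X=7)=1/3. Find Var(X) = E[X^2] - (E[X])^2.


E[X] = 4, E[X^2] = 64/3
Var(X) = E[X^2] - (E[X])^2 = 64/3 - (4)^2 = 16/3

16/3


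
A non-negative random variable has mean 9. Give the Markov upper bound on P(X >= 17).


Markov: P(X >= a) <= E[X]/a
P(X >= 17) <= 9/17

9/17


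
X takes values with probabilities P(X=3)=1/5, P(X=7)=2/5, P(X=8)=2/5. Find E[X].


E[X] = sum(x * P(x))
= 3*1/5 + 7*2/5 + 8*2/5
= 33/5

33/5


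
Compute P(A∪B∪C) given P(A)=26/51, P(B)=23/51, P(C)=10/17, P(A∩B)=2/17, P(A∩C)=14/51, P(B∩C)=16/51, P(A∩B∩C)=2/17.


P(A∪B∪C) = P(A)+P(B)+P(C) - P(AB)-P(AC)-P(BC) + P(ABC)
= 26/51+23/51+10/17 - 2/17-14/51-16/51 + 2/17
= 49/51

49/51


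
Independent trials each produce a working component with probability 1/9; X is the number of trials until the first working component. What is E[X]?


For geometric (trials until first success), E[X] = 1/p = 1/(1/9) = 9

9


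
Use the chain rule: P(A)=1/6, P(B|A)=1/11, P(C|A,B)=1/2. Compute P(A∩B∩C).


P(A∩B∩C) = P(A) * P(B|A) * P(C|A∩B)
= 1/6 * 1/11 * 1/2
= 1/66 * 1/2 = 1/132

1/132


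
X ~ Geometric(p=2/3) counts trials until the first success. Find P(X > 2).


P(X > 2) = P(first 2 trials all fail) = (1-p)^2 = (1/3)^2 = 1/9

1/9


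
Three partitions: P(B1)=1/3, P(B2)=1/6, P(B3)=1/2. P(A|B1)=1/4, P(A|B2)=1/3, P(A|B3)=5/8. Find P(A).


P(A) = P(A|B1)P(B1) + P(A|B2)P(B2) + P(A|B3)P(B3)
= 1/4*1/3 + 1/3*1/6 + 5/8*1/2
= 1/12 + 1/18 + 5/16 = 65/144

65/144


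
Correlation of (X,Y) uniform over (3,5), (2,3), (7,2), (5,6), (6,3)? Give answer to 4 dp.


Cov(X,Y) = -0.8800, Var(X) = 3.4400, Var(Y) = 2.1600
rho = Cov/(sqrt(VarX)*sqrt(VarY)) = -0.3228

-0.3228


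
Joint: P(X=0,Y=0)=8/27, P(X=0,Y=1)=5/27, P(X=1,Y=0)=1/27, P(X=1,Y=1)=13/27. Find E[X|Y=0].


P(Y=0) = 9/27
E[X|Y=0] = (0*8 + 1*1)/9 = 1/9

1/9


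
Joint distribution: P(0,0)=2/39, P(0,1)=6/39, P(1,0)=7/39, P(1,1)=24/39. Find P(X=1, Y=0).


Read from table: P(X=1, Y=0) = 7/39

7/39


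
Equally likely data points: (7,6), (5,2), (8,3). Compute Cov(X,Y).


E[X]=20/3, E[Y]=11/3, E[XY]=76/3
Cov(X,Y) = E[XY] - E[X]E[Y] = 76/3 - 20/3*11/3 = 8/9

8/9


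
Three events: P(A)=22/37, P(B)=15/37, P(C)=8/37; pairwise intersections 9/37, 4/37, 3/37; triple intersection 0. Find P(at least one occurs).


P(A∪B∪C) = P(A)+P(B)+P(C) - P(AB)-P(AC)-P(BC) + P(ABC)
= 22/37+15/37+8/37 - 9/37-4/37-3/37 + 0
= 29/37

29/37


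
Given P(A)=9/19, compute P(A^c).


P(A') = 1 - P(A) = 1 - 9/19 = 10/19

10/19


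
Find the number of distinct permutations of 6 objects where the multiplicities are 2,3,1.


6! = 720
Denominator: 2!=2 * 3!=6 * 1!=1
Coefficient = 720 / 12 = 60

60


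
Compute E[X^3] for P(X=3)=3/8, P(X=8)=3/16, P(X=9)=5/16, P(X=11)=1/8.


E[X^3] = sum(g(x)*P(x))
= 27*3/8 + 512*3/16 + 729*5/16 + 1331*1/8
= 8005/16

8005/16


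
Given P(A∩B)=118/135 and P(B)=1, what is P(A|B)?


P(A|B) = P(A∩B)/P(B) = (118/135)/(135/135) = 118/135

118/135


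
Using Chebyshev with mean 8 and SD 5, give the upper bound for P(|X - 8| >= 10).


k = 10/5 = 2
Chebyshev: P(|X-mu| >= k*sigma) <= 1/k^2 = 1/2^2 = 1/4

1/4


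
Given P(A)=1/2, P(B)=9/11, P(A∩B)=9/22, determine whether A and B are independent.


P(A)*P(B) = 1/2*9/11 = 9/22
P(A∩B) = 9/22, which equals P(A)P(B), so independent

Yes, A and B are independent


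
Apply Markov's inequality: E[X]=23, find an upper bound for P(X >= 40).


Markov: P(X >= a) <= E[X]/a
P(X >= 40) <= 23/40

23/40


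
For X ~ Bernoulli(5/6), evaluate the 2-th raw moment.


For Bernoulli: X in {0,1}
E[X^2] = 0^2*(1-5/6) + 1^2*5/6 = 5/6

5/6


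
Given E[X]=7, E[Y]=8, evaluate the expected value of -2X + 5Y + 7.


E[-2X + 5Y + 7] = -2*E[X] + 5*E[Y] + 7
= (-2)*(7) + (5)*(8) + (7)
= -14 + 40 + 7 = 33

33


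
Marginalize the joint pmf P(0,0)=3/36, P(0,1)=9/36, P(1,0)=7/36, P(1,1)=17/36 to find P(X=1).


P(X=1) = P(1,0)+P(1,1) = 7/36 + 17/36 = 24/36 = 2/3

2/3


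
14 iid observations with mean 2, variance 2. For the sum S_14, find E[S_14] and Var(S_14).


E[S_n] = n*mu = 14*2 = 28
Var(S_n) = n*sigma^2 = 14*2 = 28

E[S_14]=28, Var(S_14)=28


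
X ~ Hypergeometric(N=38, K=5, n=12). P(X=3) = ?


P(X=3) = C(5,3)*C(33,9) / C(38,12)
= 10*38567100 / 2707475148
= 385671000/2707475148 = 35750/250971

35750/250971


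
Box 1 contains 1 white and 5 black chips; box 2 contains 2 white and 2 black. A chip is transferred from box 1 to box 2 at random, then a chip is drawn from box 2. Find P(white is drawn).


P(transfer white) = 1/6; P(transfer black) = 5/6
If white transferred: Urn II has 3 white of 5, so P(white|white moved) = 3/5
If black transferred: Urn II has 2 white of 5, so P(white|black moved) = 2/5
By total probability: P(white) = 1/6*3/5 + 5/6*2/5 = 13/30

13/30


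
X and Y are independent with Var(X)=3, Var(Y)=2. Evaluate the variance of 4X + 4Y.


Independence => Cov(X,Y)=0
Var(4X + 4Y) = 4^2*Var(X) + 4^2*Var(Y)
= 16*3 + 16*2 = 80

80


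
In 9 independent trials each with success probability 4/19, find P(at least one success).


P(at least one) = 1 - P(none)
P(none) = (1 - 4/19)^9 = (15/19)^9 = 38443359375/322687697779
P(at least one) = 1 - 38443359375/322687697779 = 284244338404/322687697779

284244338404/322687697779


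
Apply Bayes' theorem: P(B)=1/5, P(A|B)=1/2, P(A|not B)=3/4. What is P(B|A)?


P(A) = P(A|B)P(B) + P(A|B')P(B') = 1/2*1/5 + 3/4*4/5 = 7/10
P(B|A) = P(A|B)P(B)/P(A) = (1/10)/(7/10) = 1/7

1/7


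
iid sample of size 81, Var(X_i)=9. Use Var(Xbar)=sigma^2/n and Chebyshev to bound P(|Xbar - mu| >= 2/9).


Var(Xbar) = Var(X)/n = 9/81
Chebyshev: P(|Xbar-mu| >= 2/9) <= Var(Xbar)/(2/9)^2 = (1/9)/(4/81) = 9/4
Bound exceeds 1, so trivial bound: 1

1


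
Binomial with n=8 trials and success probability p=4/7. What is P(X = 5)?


P(X=5) = C(8,5) * p^5 * (1-p)^3
= 56 * 1024/16807 * 27/343
= 221184/823543

221184/823543


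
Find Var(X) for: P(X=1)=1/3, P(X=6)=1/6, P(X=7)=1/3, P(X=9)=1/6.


E[X] = 31/6, E[X^2] = 217/6
Var(X) = E[X^2] - (E[X])^2 = 217/6 - (31/6)^2 = 341/36

341/36


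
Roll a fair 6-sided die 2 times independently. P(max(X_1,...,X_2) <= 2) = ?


P(max <= 2) = P(all X_i <= 2) = (P(X_1 <= 2))^2
= (2/6)^2 = (1/3)^2 = 1/9

1/9


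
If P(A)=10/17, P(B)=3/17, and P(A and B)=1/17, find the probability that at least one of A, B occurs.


P(A∪B) = P(A) + P(B) - P(A∩B)
= 10/17 + 3/17 - 1/17 = 12/17

12/17


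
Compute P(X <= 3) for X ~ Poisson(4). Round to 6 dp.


P(X<=3) = e^(-4)*4^0/0! + e^(-4)*4^1/1! + e^(-4)*4^2/2! + e^(-4)*4^3/3!
≈ 0.0183156389 + 0.0732625556 + 0.1465251111 + 0.1953668148
= 0.4334701204
≈ 0.433470

0.433470


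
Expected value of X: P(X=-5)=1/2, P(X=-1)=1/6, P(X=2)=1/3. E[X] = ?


E[X] = sum(x * P(x))
= -5*1/2 - 1*1/6 + 2*1/3
= -2

-2


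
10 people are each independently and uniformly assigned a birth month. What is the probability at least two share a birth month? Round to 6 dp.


P(all different) = prod((12-i)/12 for i=0..9) = 0.003868
P(at least one match) = 1 - 0.003868 = 0.996132

0.996132


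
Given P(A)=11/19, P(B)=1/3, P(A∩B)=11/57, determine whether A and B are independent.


P(A)*P(B) = 11/19*1/3 = 11/57
P(A∩B) = 11/57, which equals P(A)P(B), so independent

Yes, A and B are independent


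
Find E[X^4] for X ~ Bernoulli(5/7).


For Bernoulli: X in {0,1}
E[X^4] = 0^4*(1-5/7) + 1^4*5/7 = 5/7

5/7


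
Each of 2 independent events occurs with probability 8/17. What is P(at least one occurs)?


P(at least one) = 1 - P(none)
P(none) = (1 - 8/17)^2 = (9/17)^2 = 81/289
P(at least one) = 1 - 81/289 = 208/289

208/289


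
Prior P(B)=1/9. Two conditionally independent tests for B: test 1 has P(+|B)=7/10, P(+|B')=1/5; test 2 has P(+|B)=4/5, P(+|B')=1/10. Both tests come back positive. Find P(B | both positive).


After test 1: P(+) = 7/10*1/9 + 1/5*8/9 = 23/90
P(B|+) = (7/90)/(23/90) = 7/23
After test 2 (use post1 as new prior): P(+) = 4/5*7/23 + 1/10*16/23 = 36/115
P(B|+,+) = (28/115)/(36/115) = 7/9

7/9


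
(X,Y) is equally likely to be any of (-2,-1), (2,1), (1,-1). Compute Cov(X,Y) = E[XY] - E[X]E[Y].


E[X]=1/3, E[Y]=-1/3, E[XY]=1
Cov(X,Y) = E[XY] - E[X]E[Y] = 1 - 1/3*-1/3 = 10/9

10/9


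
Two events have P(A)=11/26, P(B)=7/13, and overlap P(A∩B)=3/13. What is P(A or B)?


P(A∪B) = P(A) + P(B) - P(A∩B)
= 11/26 + 7/13 - 3/13 = 19/26

19/26


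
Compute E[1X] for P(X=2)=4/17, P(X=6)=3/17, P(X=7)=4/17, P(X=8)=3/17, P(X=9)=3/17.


E[1X] = sum(g(x)*P(x))
= 2*4/17 + 6*3/17 + 7*4/17 + 8*3/17 + 9*3/17
= 105/17

105/17


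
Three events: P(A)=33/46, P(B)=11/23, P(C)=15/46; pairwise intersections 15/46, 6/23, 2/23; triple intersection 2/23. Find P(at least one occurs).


P(A∪B∪C) = P(A)+P(B)+P(C) - P(AB)-P(AC)-P(BC) + P(ABC)
= 33/46+11/23+15/46 - 15/46-6/23-2/23 + 2/23
= 43/46

43/46


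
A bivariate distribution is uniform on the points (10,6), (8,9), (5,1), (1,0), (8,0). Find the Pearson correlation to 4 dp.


Cov(X,Y) = 6.9200, Var(X) = 9.8400, Var(Y) = 13.3600
rho = Cov/(sqrt(VarX)*sqrt(VarY)) = 0.6035

0.6035


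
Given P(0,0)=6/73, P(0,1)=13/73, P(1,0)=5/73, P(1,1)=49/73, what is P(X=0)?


P(X=0) = P(0,0)+P(0,1) = 6/73 + 13/73 = 19/73

19/73


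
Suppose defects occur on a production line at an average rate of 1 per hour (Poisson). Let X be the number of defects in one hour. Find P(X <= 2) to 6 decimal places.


P(X<=2) = e^(-1)*1^0/0! + e^(-1)*1^1/1! + e^(-1)*1^2/2!
≈ 0.3678794412 + 0.3678794412 + 0.1839397206
= 0.9196986030
≈ 0.919699

0.919699


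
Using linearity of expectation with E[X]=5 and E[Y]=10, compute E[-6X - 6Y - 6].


E[-6X - 6Y - 6] = -6*E[X] - 6*E[Y] - 6
= (-6)*(5) + (-6)*(10) + (-6)
= -30 - 60 - 6 = -96

-96


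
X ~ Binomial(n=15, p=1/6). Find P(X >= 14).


P(X>=14) = P(X=14) + P(X=15)
= 25/156728328192 + 1/470184984576
= 19/117546246144

19/117546246144


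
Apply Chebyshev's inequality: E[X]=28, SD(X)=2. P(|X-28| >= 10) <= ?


k = 10/2 = 5
Chebyshev: P(|X-mu| >= k*sigma) <= 1/k^2 = 1/5^2 = 1/25

1/25


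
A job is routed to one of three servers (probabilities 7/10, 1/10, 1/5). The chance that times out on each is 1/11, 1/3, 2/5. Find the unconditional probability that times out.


P(A) = P(A|B1)P(B1) + P(A|B2)P(B2) + P(A|B3)P(B3)
= 1/11*7/10 + 1/3*1/10 + 2/5*1/5
= 7/110 + 1/30 + 2/25 = 146/825

146/825


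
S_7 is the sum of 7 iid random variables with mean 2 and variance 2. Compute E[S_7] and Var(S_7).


E[S_n] = n*mu = 7*2 = 14
Var(S_n) = n*sigma^2 = 7*2 = 14

E[S_7]=14, Var(S_7)=14


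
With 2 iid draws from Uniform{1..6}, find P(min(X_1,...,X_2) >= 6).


P(min >= 6) = P(all X_i >= 6) = (P(X_1 >= 6))^2
= (1/6)^2 = 1/36

1/36


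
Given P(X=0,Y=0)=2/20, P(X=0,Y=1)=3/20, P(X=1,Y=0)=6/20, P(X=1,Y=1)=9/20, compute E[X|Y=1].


P(Y=1) = 12/20
E[X|Y=1] = (0*3 + 1*9)/12 = 9/12 = 3/4

3/4


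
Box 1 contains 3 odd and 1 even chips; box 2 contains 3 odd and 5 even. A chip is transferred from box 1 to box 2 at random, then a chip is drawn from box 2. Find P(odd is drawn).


P(transfer odd) = 3/4; P(transfer even) = 1/4
If odd transferred: Urn II has 4 odd of 9, so P(odd|odd moved) = 4/9
If even transferred: Urn II has 3 odd of 9, so P(odd|even moved) = 1/3
By total probability: P(odd) = 3/4*4/9 + 1/4*1/3 = 5/12

5/12


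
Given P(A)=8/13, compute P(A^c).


P(A') = 1 - P(A) = 1 - 8/13 = 5/13

5/13


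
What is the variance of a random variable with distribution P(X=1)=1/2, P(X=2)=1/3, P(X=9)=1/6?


E[X] = 8/3, E[X^2] = 46/3
Var(X) = E[X^2] - (E[X])^2 = 46/3 - (8/3)^2 = 74/9

74/9


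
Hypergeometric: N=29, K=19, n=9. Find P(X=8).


P(X=8) = C(19,8)*C(10,1) / C(29,9)
= 75582*10 / 10015005
= 755820/10015005 = 3876/51359

3876/51359


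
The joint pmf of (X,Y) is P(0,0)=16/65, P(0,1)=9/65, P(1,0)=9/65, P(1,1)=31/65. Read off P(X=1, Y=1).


Read from table: P(X=1, Y=1) = 31/65

31/65


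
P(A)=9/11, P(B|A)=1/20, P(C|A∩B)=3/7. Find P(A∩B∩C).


P(A∩B∩C) = P(A) * P(B|A) * P(C|A∩B)
= 9/11 * 1/20 * 3/7
= 9/220 * 3/7 = 27/1540

27/1540


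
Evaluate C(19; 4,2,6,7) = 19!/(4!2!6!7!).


19! = 121645100408832000
Denominator: 4!=24 * 2!=2 * 6!=720 * 7!=5040
Coefficient = 121645100408832000 / 174182400 = 698377680

698377680


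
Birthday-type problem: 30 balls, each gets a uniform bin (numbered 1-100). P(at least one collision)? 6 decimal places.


P(all different) = prod((100-i)/100 for i=0..29) = 0.007791
P(at least one match) = 1 - 0.007791 = 0.992209

0.992209


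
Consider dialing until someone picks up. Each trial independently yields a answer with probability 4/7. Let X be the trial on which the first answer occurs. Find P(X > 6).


P(X > 6) = P(first 6 trials all fail) = (1-p)^6 = (3/7)^6 = 729/117649

729/117649


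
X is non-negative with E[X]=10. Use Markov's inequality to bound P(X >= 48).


Markov: P(X >= a) <= E[X]/a
P(X >= 48) <= 10/48 = 5/24

5/24


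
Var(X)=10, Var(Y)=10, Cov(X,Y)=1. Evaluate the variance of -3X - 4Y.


Var(-3X - 4Y) = (-3)^2*Var(X) + (-4)^2*Var(Y) + 2*(-3)*(-4)*Cov(X,Y)
= 9*10 + 16*10 + 24*1
= 90 + 160 + 24 = 274

274
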